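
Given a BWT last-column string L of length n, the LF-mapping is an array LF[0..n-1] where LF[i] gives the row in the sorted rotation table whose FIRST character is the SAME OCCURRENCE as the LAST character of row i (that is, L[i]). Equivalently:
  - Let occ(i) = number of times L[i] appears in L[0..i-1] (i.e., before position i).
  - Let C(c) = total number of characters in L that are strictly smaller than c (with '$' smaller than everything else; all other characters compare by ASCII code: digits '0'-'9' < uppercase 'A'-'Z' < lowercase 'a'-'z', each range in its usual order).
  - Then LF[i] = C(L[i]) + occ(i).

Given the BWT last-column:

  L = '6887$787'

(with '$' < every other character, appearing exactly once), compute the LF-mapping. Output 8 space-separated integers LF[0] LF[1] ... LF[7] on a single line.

Answer: 1 5 6 2 0 3 7 4

Derivation:
Char counts: '$':1, '6':1, '7':3, '8':3
C (first-col start): C('$')=0, C('6')=1, C('7')=2, C('8')=5
L[0]='6': occ=0, LF[0]=C('6')+0=1+0=1
L[1]='8': occ=0, LF[1]=C('8')+0=5+0=5
L[2]='8': occ=1, LF[2]=C('8')+1=5+1=6
L[3]='7': occ=0, LF[3]=C('7')+0=2+0=2
L[4]='$': occ=0, LF[4]=C('$')+0=0+0=0
L[5]='7': occ=1, LF[5]=C('7')+1=2+1=3
L[6]='8': occ=2, LF[6]=C('8')+2=5+2=7
L[7]='7': occ=2, LF[7]=C('7')+2=2+2=4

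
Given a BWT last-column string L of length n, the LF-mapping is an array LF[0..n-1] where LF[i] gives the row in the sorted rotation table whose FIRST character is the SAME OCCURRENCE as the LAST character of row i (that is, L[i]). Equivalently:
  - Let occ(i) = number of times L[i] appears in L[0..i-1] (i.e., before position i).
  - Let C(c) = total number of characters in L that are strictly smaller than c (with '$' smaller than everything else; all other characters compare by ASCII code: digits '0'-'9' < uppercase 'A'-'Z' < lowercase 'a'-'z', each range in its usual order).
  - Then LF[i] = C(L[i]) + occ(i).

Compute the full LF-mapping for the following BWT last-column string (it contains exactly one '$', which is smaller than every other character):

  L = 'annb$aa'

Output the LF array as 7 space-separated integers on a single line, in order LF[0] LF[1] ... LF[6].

Char counts: '$':1, 'a':3, 'b':1, 'n':2
C (first-col start): C('$')=0, C('a')=1, C('b')=4, C('n')=5
L[0]='a': occ=0, LF[0]=C('a')+0=1+0=1
L[1]='n': occ=0, LF[1]=C('n')+0=5+0=5
L[2]='n': occ=1, LF[2]=C('n')+1=5+1=6
L[3]='b': occ=0, LF[3]=C('b')+0=4+0=4
L[4]='$': occ=0, LF[4]=C('$')+0=0+0=0
L[5]='a': occ=1, LF[5]=C('a')+1=1+1=2
L[6]='a': occ=2, LF[6]=C('a')+2=1+2=3

Answer: 1 5 6 4 0 2 3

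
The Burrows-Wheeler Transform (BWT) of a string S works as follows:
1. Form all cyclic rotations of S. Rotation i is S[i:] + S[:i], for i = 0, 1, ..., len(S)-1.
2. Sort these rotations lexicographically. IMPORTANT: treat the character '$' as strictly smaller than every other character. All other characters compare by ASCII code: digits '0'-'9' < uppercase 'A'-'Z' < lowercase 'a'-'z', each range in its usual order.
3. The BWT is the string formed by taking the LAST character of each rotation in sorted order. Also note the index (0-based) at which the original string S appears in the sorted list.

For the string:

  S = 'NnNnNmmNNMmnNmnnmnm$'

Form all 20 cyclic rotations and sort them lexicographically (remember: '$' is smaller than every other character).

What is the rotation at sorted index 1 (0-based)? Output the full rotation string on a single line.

Answer: MmnNmnnmnm$NnNnNmmNN

Derivation:
All 20 rotations (rotation i = S[i:]+S[:i]):
  rot[0] = NnNnNmmNNMmnNmnnmnm$
  rot[1] = nNnNmmNNMmnNmnnmnm$N
  rot[2] = NnNmmNNMmnNmnnmnm$Nn
  rot[3] = nNmmNNMmnNmnnmnm$NnN
  rot[4] = NmmNNMmnNmnnmnm$NnNn
  rot[5] = mmNNMmnNmnnmnm$NnNnN
  rot[6] = mNNMmnNmnnmnm$NnNnNm
  rot[7] = NNMmnNmnnmnm$NnNnNmm
  rot[8] = NMmnNmnnmnm$NnNnNmmN
  rot[9] = MmnNmnnmnm$NnNnNmmNN
  rot[10] = mnNmnnmnm$NnNnNmmNNM
  rot[11] = nNmnnmnm$NnNnNmmNNMm
  rot[12] = Nmnnmnm$NnNnNmmNNMmn
  rot[13] = mnnmnm$NnNnNmmNNMmnN
  rot[14] = nnmnm$NnNnNmmNNMmnNm
  rot[15] = nmnm$NnNnNmmNNMmnNmn
  rot[16] = mnm$NnNnNmmNNMmnNmnn
  rot[17] = nm$NnNnNmmNNMmnNmnnm
  rot[18] = m$NnNnNmmNNMmnNmnnmn
  rot[19] = $NnNnNmmNNMmnNmnnmnm
Sorted (with $ < everything):
  sorted[0] = $NnNnNmmNNMmnNmnnmnm
  sorted[1] = MmnNmnnmnm$NnNnNmmNN
  sorted[2] = NMmnNmnnmnm$NnNnNmmN
  sorted[3] = NNMmnNmnnmnm$NnNnNmm
  sorted[4] = NmmNNMmnNmnnmnm$NnNn
  sorted[5] = Nmnnmnm$NnNnNmmNNMmn
  sorted[6] = NnNmmNNMmnNmnnmnm$Nn
  sorted[7] = NnNnNmmNNMmnNmnnmnm$
  sorted[8] = m$NnNnNmmNNMmnNmnnmn
  sorted[9] = mNNMmnNmnnmnm$NnNnNm
  sorted[10] = mmNNMmnNmnnmnm$NnNnN
  sorted[11] = mnNmnnmnm$NnNnNmmNNM
  sorted[12] = mnm$NnNnNmmNNMmnNmnn
  sorted[13] = mnnmnm$NnNnNmmNNMmnN
  sorted[14] = nNmmNNMmnNmnnmnm$NnN
  sorted[15] = nNmnnmnm$NnNnNmmNNMm
  sorted[16] = nNnNmmNNMmnNmnnmnm$N
  sorted[17] = nm$NnNnNmmNNMmnNmnnm
  sorted[18] = nmnm$NnNnNmmNNMmnNmn
  sorted[19] = nnmnm$NnNnNmmNNMmnNm
sorted[1] = MmnNmnnmnm$NnNnNmmNN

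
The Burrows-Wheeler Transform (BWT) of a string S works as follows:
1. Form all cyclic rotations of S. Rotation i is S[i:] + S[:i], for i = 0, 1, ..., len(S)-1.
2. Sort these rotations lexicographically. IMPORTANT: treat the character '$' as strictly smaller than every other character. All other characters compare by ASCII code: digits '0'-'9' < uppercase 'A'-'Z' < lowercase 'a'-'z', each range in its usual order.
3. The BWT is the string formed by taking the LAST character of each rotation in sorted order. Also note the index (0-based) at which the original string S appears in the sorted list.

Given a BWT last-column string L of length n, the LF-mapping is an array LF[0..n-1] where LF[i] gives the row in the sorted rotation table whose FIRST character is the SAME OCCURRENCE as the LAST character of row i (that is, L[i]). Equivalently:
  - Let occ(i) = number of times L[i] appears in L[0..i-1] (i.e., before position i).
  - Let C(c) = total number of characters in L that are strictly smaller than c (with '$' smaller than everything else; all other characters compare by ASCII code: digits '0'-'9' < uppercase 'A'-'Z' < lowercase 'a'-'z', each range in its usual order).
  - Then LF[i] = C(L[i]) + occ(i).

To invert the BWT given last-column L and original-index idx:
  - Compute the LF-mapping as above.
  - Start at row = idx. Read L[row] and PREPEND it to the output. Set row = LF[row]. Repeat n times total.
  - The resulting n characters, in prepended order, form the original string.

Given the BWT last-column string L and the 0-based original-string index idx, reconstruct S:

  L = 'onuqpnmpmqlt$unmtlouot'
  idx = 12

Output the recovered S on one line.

Answer: pmnqmnlotuulttoupnmqo$

Derivation:
LF mapping: 9 6 19 14 12 7 3 13 4 15 1 16 0 20 8 5 17 2 10 21 11 18
Walk LF starting at row 12, prepending L[row]:
  step 1: row=12, L[12]='$', prepend. Next row=LF[12]=0
  step 2: row=0, L[0]='o', prepend. Next row=LF[0]=9
  step 3: row=9, L[9]='q', prepend. Next row=LF[9]=15
  step 4: row=15, L[15]='m', prepend. Next row=LF[15]=5
  step 5: row=5, L[5]='n', prepend. Next row=LF[5]=7
  step 6: row=7, L[7]='p', prepend. Next row=LF[7]=13
  step 7: row=13, L[13]='u', prepend. Next row=LF[13]=20
  step 8: row=20, L[20]='o', prepend. Next row=LF[20]=11
  step 9: row=11, L[11]='t', prepend. Next row=LF[11]=16
  step 10: row=16, L[16]='t', prepend. Next row=LF[16]=17
  step 11: row=17, L[17]='l', prepend. Next row=LF[17]=2
  step 12: row=2, L[2]='u', prepend. Next row=LF[2]=19
  step 13: row=19, L[19]='u', prepend. Next row=LF[19]=21
  step 14: row=21, L[21]='t', prepend. Next row=LF[21]=18
  step 15: row=18, L[18]='o', prepend. Next row=LF[18]=10
  step 16: row=10, L[10]='l', prepend. Next row=LF[10]=1
  step 17: row=1, L[1]='n', prepend. Next row=LF[1]=6
  step 18: row=6, L[6]='m', prepend. Next row=LF[6]=3
  step 19: row=3, L[3]='q', prepend. Next row=LF[3]=14
  step 20: row=14, L[14]='n', prepend. Next row=LF[14]=8
  step 21: row=8, L[8]='m', prepend. Next row=LF[8]=4
  step 22: row=4, L[4]='p', prepend. Next row=LF[4]=12
Reversed output: pmnqmnlotuulttoupnmqo$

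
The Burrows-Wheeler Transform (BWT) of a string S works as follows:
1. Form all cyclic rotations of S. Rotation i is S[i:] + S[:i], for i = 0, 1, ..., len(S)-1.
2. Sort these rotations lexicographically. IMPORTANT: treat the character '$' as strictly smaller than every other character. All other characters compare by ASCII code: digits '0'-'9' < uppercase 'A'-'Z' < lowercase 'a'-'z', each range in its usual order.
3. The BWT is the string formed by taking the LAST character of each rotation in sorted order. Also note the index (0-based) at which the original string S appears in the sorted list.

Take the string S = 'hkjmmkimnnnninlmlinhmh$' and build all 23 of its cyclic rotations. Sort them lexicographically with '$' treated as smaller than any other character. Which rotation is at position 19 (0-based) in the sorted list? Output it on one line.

All 23 rotations (rotation i = S[i:]+S[:i]):
  rot[0] = hkjmmkimnnnninlmlinhmh$
  rot[1] = kjmmkimnnnninlmlinhmh$h
  rot[2] = jmmkimnnnninlmlinhmh$hk
  rot[3] = mmkimnnnninlmlinhmh$hkj
  rot[4] = mkimnnnninlmlinhmh$hkjm
  rot[5] = kimnnnninlmlinhmh$hkjmm
  rot[6] = imnnnninlmlinhmh$hkjmmk
  rot[7] = mnnnninlmlinhmh$hkjmmki
  rot[8] = nnnninlmlinhmh$hkjmmkim
  rot[9] = nnninlmlinhmh$hkjmmkimn
  rot[10] = nninlmlinhmh$hkjmmkimnn
  rot[11] = ninlmlinhmh$hkjmmkimnnn
  rot[12] = inlmlinhmh$hkjmmkimnnnn
  rot[13] = nlmlinhmh$hkjmmkimnnnni
  rot[14] = lmlinhmh$hkjmmkimnnnnin
  rot[15] = mlinhmh$hkjmmkimnnnninl
  rot[16] = linhmh$hkjmmkimnnnninlm
  rot[17] = inhmh$hkjmmkimnnnninlml
  rot[18] = nhmh$hkjmmkimnnnninlmli
  rot[19] = hmh$hkjmmkimnnnninlmlin
  rot[20] = mh$hkjmmkimnnnninlmlinh
  rot[21] = h$hkjmmkimnnnninlmlinhm
  rot[22] = $hkjmmkimnnnninlmlinhmh
Sorted (with $ < everything):
  sorted[0] = $hkjmmkimnnnninlmlinhmh
  sorted[1] = h$hkjmmkimnnnninlmlinhm
  sorted[2] = hkjmmkimnnnninlmlinhmh$
  sorted[3] = hmh$hkjmmkimnnnninlmlin
  sorted[4] = imnnnninlmlinhmh$hkjmmk
  sorted[5] = inhmh$hkjmmkimnnnninlml
  sorted[6] = inlmlinhmh$hkjmmkimnnnn
  sorted[7] = jmmkimnnnninlmlinhmh$hk
  sorted[8] = kimnnnninlmlinhmh$hkjmm
  sorted[9] = kjmmkimnnnninlmlinhmh$h
  sorted[10] = linhmh$hkjmmkimnnnninlm
  sorted[11] = lmlinhmh$hkjmmkimnnnnin
  sorted[12] = mh$hkjmmkimnnnninlmlinh
  sorted[13] = mkimnnnninlmlinhmh$hkjm
  sorted[14] = mlinhmh$hkjmmkimnnnninl
  sorted[15] = mmkimnnnninlmlinhmh$hkj
  sorted[16] = mnnnninlmlinhmh$hkjmmki
  sorted[17] = nhmh$hkjmmkimnnnninlmli
  sorted[18] = ninlmlinhmh$hkjmmkimnnn
  sorted[19] = nlmlinhmh$hkjmmkimnnnni
  sorted[20] = nninlmlinhmh$hkjmmkimnn
  sorted[21] = nnninlmlinhmh$hkjmmkimn
  sorted[22] = nnnninlmlinhmh$hkjmmkim
sorted[19] = nlmlinhmh$hkjmmkimnnnni

Answer: nlmlinhmh$hkjmmkimnnnni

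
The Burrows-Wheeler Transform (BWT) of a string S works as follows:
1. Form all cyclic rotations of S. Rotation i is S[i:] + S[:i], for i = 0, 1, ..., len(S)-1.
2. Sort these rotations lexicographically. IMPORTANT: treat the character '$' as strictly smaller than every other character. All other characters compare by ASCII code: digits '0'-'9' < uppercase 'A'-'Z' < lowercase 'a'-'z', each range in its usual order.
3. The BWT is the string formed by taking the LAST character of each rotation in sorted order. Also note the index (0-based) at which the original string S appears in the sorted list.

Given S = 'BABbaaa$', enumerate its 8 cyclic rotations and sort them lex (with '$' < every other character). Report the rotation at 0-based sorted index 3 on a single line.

All 8 rotations (rotation i = S[i:]+S[:i]):
  rot[0] = BABbaaa$
  rot[1] = ABbaaa$B
  rot[2] = Bbaaa$BA
  rot[3] = baaa$BAB
  rot[4] = aaa$BABb
  rot[5] = aa$BABba
  rot[6] = a$BABbaa
  rot[7] = $BABbaaa
Sorted (with $ < everything):
  sorted[0] = $BABbaaa
  sorted[1] = ABbaaa$B
  sorted[2] = BABbaaa$
  sorted[3] = Bbaaa$BA
  sorted[4] = a$BABbaa
  sorted[5] = aa$BABba
  sorted[6] = aaa$BABb
  sorted[7] = baaa$BAB
sorted[3] = Bbaaa$BA

Answer: Bbaaa$BA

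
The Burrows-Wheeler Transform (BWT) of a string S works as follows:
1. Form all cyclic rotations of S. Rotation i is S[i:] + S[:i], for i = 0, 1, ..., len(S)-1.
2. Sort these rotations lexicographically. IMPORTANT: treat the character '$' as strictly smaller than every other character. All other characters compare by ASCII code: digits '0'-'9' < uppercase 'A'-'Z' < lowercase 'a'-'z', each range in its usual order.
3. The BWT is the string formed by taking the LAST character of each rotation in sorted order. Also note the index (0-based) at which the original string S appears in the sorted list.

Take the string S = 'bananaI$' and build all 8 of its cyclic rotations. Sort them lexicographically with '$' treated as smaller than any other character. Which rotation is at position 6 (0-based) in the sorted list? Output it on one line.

Answer: naI$bana

Derivation:
All 8 rotations (rotation i = S[i:]+S[:i]):
  rot[0] = bananaI$
  rot[1] = ananaI$b
  rot[2] = nanaI$ba
  rot[3] = anaI$ban
  rot[4] = naI$bana
  rot[5] = aI$banan
  rot[6] = I$banana
  rot[7] = $bananaI
Sorted (with $ < everything):
  sorted[0] = $bananaI
  sorted[1] = I$banana
  sorted[2] = aI$banan
  sorted[3] = anaI$ban
  sorted[4] = ananaI$b
  sorted[5] = bananaI$
  sorted[6] = naI$bana
  sorted[7] = nanaI$ba
sorted[6] = naI$bana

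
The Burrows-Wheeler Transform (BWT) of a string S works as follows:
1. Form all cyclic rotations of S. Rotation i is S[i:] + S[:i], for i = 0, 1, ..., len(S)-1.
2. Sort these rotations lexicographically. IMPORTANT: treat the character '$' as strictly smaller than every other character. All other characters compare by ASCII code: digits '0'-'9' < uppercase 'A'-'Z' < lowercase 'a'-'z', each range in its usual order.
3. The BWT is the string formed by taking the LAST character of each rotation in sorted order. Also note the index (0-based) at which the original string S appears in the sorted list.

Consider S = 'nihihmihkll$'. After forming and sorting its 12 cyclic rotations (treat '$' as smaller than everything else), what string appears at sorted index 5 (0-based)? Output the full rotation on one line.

Answer: ihkll$nihihm

Derivation:
All 12 rotations (rotation i = S[i:]+S[:i]):
  rot[0] = nihihmihkll$
  rot[1] = ihihmihkll$n
  rot[2] = hihmihkll$ni
  rot[3] = ihmihkll$nih
  rot[4] = hmihkll$nihi
  rot[5] = mihkll$nihih
  rot[6] = ihkll$nihihm
  rot[7] = hkll$nihihmi
  rot[8] = kll$nihihmih
  rot[9] = ll$nihihmihk
  rot[10] = l$nihihmihkl
  rot[11] = $nihihmihkll
Sorted (with $ < everything):
  sorted[0] = $nihihmihkll
  sorted[1] = hihmihkll$ni
  sorted[2] = hkll$nihihmi
  sorted[3] = hmihkll$nihi
  sorted[4] = ihihmihkll$n
  sorted[5] = ihkll$nihihm
  sorted[6] = ihmihkll$nih
  sorted[7] = kll$nihihmih
  sorted[8] = l$nihihmihkl
  sorted[9] = ll$nihihmihk
  sorted[10] = mihkll$nihih
  sorted[11] = nihihmihkll$
sorted[5] = ihkll$nihihm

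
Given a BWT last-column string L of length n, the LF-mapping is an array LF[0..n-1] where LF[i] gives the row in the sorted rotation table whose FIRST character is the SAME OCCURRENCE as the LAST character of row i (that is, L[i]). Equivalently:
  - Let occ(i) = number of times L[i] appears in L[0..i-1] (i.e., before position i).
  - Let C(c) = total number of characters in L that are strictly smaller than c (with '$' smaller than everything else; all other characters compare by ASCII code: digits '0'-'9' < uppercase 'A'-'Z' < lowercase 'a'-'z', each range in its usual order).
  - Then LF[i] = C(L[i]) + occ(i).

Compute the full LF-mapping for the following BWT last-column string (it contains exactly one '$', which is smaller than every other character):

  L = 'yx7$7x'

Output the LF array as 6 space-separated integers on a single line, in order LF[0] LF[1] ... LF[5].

Answer: 5 3 1 0 2 4

Derivation:
Char counts: '$':1, '7':2, 'x':2, 'y':1
C (first-col start): C('$')=0, C('7')=1, C('x')=3, C('y')=5
L[0]='y': occ=0, LF[0]=C('y')+0=5+0=5
L[1]='x': occ=0, LF[1]=C('x')+0=3+0=3
L[2]='7': occ=0, LF[2]=C('7')+0=1+0=1
L[3]='$': occ=0, LF[3]=C('$')+0=0+0=0
L[4]='7': occ=1, LF[4]=C('7')+1=1+1=2
L[5]='x': occ=1, LF[5]=C('x')+1=3+1=4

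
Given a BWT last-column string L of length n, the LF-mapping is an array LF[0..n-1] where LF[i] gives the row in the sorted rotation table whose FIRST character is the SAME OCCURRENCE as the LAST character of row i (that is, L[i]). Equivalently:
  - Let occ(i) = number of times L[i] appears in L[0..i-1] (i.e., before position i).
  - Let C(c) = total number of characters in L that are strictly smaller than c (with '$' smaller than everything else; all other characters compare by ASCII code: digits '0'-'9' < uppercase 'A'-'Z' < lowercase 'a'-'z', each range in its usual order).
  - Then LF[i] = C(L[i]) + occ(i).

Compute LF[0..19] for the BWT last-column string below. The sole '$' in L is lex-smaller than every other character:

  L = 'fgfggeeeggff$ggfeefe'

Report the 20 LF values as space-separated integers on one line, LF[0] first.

Char counts: '$':1, 'e':6, 'f':6, 'g':7
C (first-col start): C('$')=0, C('e')=1, C('f')=7, C('g')=13
L[0]='f': occ=0, LF[0]=C('f')+0=7+0=7
L[1]='g': occ=0, LF[1]=C('g')+0=13+0=13
L[2]='f': occ=1, LF[2]=C('f')+1=7+1=8
L[3]='g': occ=1, LF[3]=C('g')+1=13+1=14
L[4]='g': occ=2, LF[4]=C('g')+2=13+2=15
L[5]='e': occ=0, LF[5]=C('e')+0=1+0=1
L[6]='e': occ=1, LF[6]=C('e')+1=1+1=2
L[7]='e': occ=2, LF[7]=C('e')+2=1+2=3
L[8]='g': occ=3, LF[8]=C('g')+3=13+3=16
L[9]='g': occ=4, LF[9]=C('g')+4=13+4=17
L[10]='f': occ=2, LF[10]=C('f')+2=7+2=9
L[11]='f': occ=3, LF[11]=C('f')+3=7+3=10
L[12]='$': occ=0, LF[12]=C('$')+0=0+0=0
L[13]='g': occ=5, LF[13]=C('g')+5=13+5=18
L[14]='g': occ=6, LF[14]=C('g')+6=13+6=19
L[15]='f': occ=4, LF[15]=C('f')+4=7+4=11
L[16]='e': occ=3, LF[16]=C('e')+3=1+3=4
L[17]='e': occ=4, LF[17]=C('e')+4=1+4=5
L[18]='f': occ=5, LF[18]=C('f')+5=7+5=12
L[19]='e': occ=5, LF[19]=C('e')+5=1+5=6

Answer: 7 13 8 14 15 1 2 3 16 17 9 10 0 18 19 11 4 5 12 6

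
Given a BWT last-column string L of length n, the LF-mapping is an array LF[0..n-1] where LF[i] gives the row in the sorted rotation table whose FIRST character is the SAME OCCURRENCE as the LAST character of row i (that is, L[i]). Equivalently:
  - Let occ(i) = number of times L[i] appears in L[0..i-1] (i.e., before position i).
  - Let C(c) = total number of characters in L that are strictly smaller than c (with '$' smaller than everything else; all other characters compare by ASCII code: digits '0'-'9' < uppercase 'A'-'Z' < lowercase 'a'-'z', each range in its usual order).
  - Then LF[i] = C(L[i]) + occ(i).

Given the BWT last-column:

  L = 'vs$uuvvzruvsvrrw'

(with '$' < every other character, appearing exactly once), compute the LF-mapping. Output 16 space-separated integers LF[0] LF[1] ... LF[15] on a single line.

Char counts: '$':1, 'r':3, 's':2, 'u':3, 'v':5, 'w':1, 'z':1
C (first-col start): C('$')=0, C('r')=1, C('s')=4, C('u')=6, C('v')=9, C('w')=14, C('z')=15
L[0]='v': occ=0, LF[0]=C('v')+0=9+0=9
L[1]='s': occ=0, LF[1]=C('s')+0=4+0=4
L[2]='$': occ=0, LF[2]=C('$')+0=0+0=0
L[3]='u': occ=0, LF[3]=C('u')+0=6+0=6
L[4]='u': occ=1, LF[4]=C('u')+1=6+1=7
L[5]='v': occ=1, LF[5]=C('v')+1=9+1=10
L[6]='v': occ=2, LF[6]=C('v')+2=9+2=11
L[7]='z': occ=0, LF[7]=C('z')+0=15+0=15
L[8]='r': occ=0, LF[8]=C('r')+0=1+0=1
L[9]='u': occ=2, LF[9]=C('u')+2=6+2=8
L[10]='v': occ=3, LF[10]=C('v')+3=9+3=12
L[11]='s': occ=1, LF[11]=C('s')+1=4+1=5
L[12]='v': occ=4, LF[12]=C('v')+4=9+4=13
L[13]='r': occ=1, LF[13]=C('r')+1=1+1=2
L[14]='r': occ=2, LF[14]=C('r')+2=1+2=3
L[15]='w': occ=0, LF[15]=C('w')+0=14+0=14

Answer: 9 4 0 6 7 10 11 15 1 8 12 5 13 2 3 14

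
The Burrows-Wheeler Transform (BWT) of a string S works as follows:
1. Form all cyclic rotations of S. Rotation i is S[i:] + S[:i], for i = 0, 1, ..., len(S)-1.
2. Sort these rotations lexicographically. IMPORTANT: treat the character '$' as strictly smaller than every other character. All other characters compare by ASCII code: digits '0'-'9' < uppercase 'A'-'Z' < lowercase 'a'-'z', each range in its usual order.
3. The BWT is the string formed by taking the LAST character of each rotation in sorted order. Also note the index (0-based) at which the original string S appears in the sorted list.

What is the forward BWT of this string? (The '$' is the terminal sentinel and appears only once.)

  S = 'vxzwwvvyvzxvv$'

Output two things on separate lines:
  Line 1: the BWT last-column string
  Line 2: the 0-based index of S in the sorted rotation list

Answer: vvxw$vywzzvvxv
4

Derivation:
All 14 rotations (rotation i = S[i:]+S[:i]):
  rot[0] = vxzwwvvyvzxvv$
  rot[1] = xzwwvvyvzxvv$v
  rot[2] = zwwvvyvzxvv$vx
  rot[3] = wwvvyvzxvv$vxz
  rot[4] = wvvyvzxvv$vxzw
  rot[5] = vvyvzxvv$vxzww
  rot[6] = vyvzxvv$vxzwwv
  rot[7] = yvzxvv$vxzwwvv
  rot[8] = vzxvv$vxzwwvvy
  rot[9] = zxvv$vxzwwvvyv
  rot[10] = xvv$vxzwwvvyvz
  rot[11] = vv$vxzwwvvyvzx
  rot[12] = v$vxzwwvvyvzxv
  rot[13] = $vxzwwvvyvzxvv
Sorted (with $ < everything):
  sorted[0] = $vxzwwvvyvzxvv  (last char: 'v')
  sorted[1] = v$vxzwwvvyvzxv  (last char: 'v')
  sorted[2] = vv$vxzwwvvyvzx  (last char: 'x')
  sorted[3] = vvyvzxvv$vxzww  (last char: 'w')
  sorted[4] = vxzwwvvyvzxvv$  (last char: '$')
  sorted[5] = vyvzxvv$vxzwwv  (last char: 'v')
  sorted[6] = vzxvv$vxzwwvvy  (last char: 'y')
  sorted[7] = wvvyvzxvv$vxzw  (last char: 'w')
  sorted[8] = wwvvyvzxvv$vxz  (last char: 'z')
  sorted[9] = xvv$vxzwwvvyvz  (last char: 'z')
  sorted[10] = xzwwvvyvzxvv$v  (last char: 'v')
  sorted[11] = yvzxvv$vxzwwvv  (last char: 'v')
  sorted[12] = zwwvvyvzxvv$vx  (last char: 'x')
  sorted[13] = zxvv$vxzwwvvyv  (last char: 'v')
Last column: vvxw$vywzzvvxv
Original string S is at sorted index 4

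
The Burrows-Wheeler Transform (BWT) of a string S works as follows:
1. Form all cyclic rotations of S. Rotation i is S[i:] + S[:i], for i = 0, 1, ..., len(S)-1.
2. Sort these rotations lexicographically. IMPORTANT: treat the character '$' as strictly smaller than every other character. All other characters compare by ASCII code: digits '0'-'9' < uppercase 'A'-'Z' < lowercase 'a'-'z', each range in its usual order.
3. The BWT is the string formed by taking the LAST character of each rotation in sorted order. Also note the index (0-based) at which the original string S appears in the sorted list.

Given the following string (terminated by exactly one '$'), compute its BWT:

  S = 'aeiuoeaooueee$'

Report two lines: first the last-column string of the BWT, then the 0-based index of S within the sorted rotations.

Answer: e$eeoeuaeuaooi
1

Derivation:
All 14 rotations (rotation i = S[i:]+S[:i]):
  rot[0] = aeiuoeaooueee$
  rot[1] = eiuoeaooueee$a
  rot[2] = iuoeaooueee$ae
  rot[3] = uoeaooueee$aei
  rot[4] = oeaooueee$aeiu
  rot[5] = eaooueee$aeiuo
  rot[6] = aooueee$aeiuoe
  rot[7] = ooueee$aeiuoea
  rot[8] = oueee$aeiuoeao
  rot[9] = ueee$aeiuoeaoo
  rot[10] = eee$aeiuoeaoou
  rot[11] = ee$aeiuoeaooue
  rot[12] = e$aeiuoeaoouee
  rot[13] = $aeiuoeaooueee
Sorted (with $ < everything):
  sorted[0] = $aeiuoeaooueee  (last char: 'e')
  sorted[1] = aeiuoeaooueee$  (last char: '$')
  sorted[2] = aooueee$aeiuoe  (last char: 'e')
  sorted[3] = e$aeiuoeaoouee  (last char: 'e')
  sorted[4] = eaooueee$aeiuo  (last char: 'o')
  sorted[5] = ee$aeiuoeaooue  (last char: 'e')
  sorted[6] = eee$aeiuoeaoou  (last char: 'u')
  sorted[7] = eiuoeaooueee$a  (last char: 'a')
  sorted[8] = iuoeaooueee$ae  (last char: 'e')
  sorted[9] = oeaooueee$aeiu  (last char: 'u')
  sorted[10] = ooueee$aeiuoea  (last char: 'a')
  sorted[11] = oueee$aeiuoeao  (last char: 'o')
  sorted[12] = ueee$aeiuoeaoo  (last char: 'o')
  sorted[13] = uoeaooueee$aei  (last char: 'i')
Last column: e$eeoeuaeuaooi
Original string S is at sorted index 1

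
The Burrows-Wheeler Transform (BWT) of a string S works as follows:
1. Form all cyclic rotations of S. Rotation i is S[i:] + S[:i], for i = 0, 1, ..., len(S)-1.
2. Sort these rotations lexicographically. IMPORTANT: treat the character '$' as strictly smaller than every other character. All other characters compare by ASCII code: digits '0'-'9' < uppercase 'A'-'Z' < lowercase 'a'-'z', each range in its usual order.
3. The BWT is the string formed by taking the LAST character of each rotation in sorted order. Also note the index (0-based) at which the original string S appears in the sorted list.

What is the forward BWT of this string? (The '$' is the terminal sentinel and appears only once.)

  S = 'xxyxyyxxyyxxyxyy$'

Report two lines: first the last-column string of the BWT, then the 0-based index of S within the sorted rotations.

Answer: yy$yxxyxyyyyxxxxx
2

Derivation:
All 17 rotations (rotation i = S[i:]+S[:i]):
  rot[0] = xxyxyyxxyyxxyxyy$
  rot[1] = xyxyyxxyyxxyxyy$x
  rot[2] = yxyyxxyyxxyxyy$xx
  rot[3] = xyyxxyyxxyxyy$xxy
  rot[4] = yyxxyyxxyxyy$xxyx
  rot[5] = yxxyyxxyxyy$xxyxy
  rot[6] = xxyyxxyxyy$xxyxyy
  rot[7] = xyyxxyxyy$xxyxyyx
  rot[8] = yyxxyxyy$xxyxyyxx
  rot[9] = yxxyxyy$xxyxyyxxy
  rot[10] = xxyxyy$xxyxyyxxyy
  rot[11] = xyxyy$xxyxyyxxyyx
  rot[12] = yxyy$xxyxyyxxyyxx
  rot[13] = xyy$xxyxyyxxyyxxy
  rot[14] = yy$xxyxyyxxyyxxyx
  rot[15] = y$xxyxyyxxyyxxyxy
  rot[16] = $xxyxyyxxyyxxyxyy
Sorted (with $ < everything):
  sorted[0] = $xxyxyyxxyyxxyxyy  (last char: 'y')
  sorted[1] = xxyxyy$xxyxyyxxyy  (last char: 'y')
  sorted[2] = xxyxyyxxyyxxyxyy$  (last char: '$')
  sorted[3] = xxyyxxyxyy$xxyxyy  (last char: 'y')
  sorted[4] = xyxyy$xxyxyyxxyyx  (last char: 'x')
  sorted[5] = xyxyyxxyyxxyxyy$x  (last char: 'x')
  sorted[6] = xyy$xxyxyyxxyyxxy  (last char: 'y')
  sorted[7] = xyyxxyxyy$xxyxyyx  (last char: 'x')
  sorted[8] = xyyxxyyxxyxyy$xxy  (last char: 'y')
  sorted[9] = y$xxyxyyxxyyxxyxy  (last char: 'y')
  sorted[10] = yxxyxyy$xxyxyyxxy  (last char: 'y')
  sorted[11] = yxxyyxxyxyy$xxyxy  (last char: 'y')
  sorted[12] = yxyy$xxyxyyxxyyxx  (last char: 'x')
  sorted[13] = yxyyxxyyxxyxyy$xx  (last char: 'x')
  sorted[14] = yy$xxyxyyxxyyxxyx  (last char: 'x')
  sorted[15] = yyxxyxyy$xxyxyyxx  (last char: 'x')
  sorted[16] = yyxxyyxxyxyy$xxyx  (last char: 'x')
Last column: yy$yxxyxyyyyxxxxx
Original string S is at sorted index 2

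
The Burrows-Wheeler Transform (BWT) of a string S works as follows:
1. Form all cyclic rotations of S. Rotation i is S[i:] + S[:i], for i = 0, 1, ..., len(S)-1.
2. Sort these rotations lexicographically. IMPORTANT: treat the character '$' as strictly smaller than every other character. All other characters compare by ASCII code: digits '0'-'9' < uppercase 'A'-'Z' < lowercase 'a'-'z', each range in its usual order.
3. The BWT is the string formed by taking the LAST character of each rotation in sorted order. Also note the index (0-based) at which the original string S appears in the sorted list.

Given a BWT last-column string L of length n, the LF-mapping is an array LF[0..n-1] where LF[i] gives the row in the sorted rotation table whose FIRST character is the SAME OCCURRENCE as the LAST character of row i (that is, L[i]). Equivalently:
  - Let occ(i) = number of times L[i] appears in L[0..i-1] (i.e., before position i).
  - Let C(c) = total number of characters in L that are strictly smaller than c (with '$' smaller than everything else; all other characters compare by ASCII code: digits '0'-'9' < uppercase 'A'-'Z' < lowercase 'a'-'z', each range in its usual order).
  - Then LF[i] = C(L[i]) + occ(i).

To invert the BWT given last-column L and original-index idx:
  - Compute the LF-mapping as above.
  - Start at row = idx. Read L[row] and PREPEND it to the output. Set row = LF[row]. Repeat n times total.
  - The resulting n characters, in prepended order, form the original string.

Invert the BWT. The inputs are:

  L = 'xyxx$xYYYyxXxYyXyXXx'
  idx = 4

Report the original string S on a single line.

Answer: XyxxYYYYxxXxyyXxXyx$

Derivation:
LF mapping: 9 16 10 11 0 12 5 6 7 17 13 1 14 8 18 2 19 3 4 15
Walk LF starting at row 4, prepending L[row]:
  step 1: row=4, L[4]='$', prepend. Next row=LF[4]=0
  step 2: row=0, L[0]='x', prepend. Next row=LF[0]=9
  step 3: row=9, L[9]='y', prepend. Next row=LF[9]=17
  step 4: row=17, L[17]='X', prepend. Next row=LF[17]=3
  step 5: row=3, L[3]='x', prepend. Next row=LF[3]=11
  step 6: row=11, L[11]='X', prepend. Next row=LF[11]=1
  step 7: row=1, L[1]='y', prepend. Next row=LF[1]=16
  step 8: row=16, L[16]='y', prepend. Next row=LF[16]=19
  step 9: row=19, L[19]='x', prepend. Next row=LF[19]=15
  step 10: row=15, L[15]='X', prepend. Next row=LF[15]=2
  step 11: row=2, L[2]='x', prepend. Next row=LF[2]=10
  step 12: row=10, L[10]='x', prepend. Next row=LF[10]=13
  step 13: row=13, L[13]='Y', prepend. Next row=LF[13]=8
  step 14: row=8, L[8]='Y', prepend. Next row=LF[8]=7
  step 15: row=7, L[7]='Y', prepend. Next row=LF[7]=6
  step 16: row=6, L[6]='Y', prepend. Next row=LF[6]=5
  step 17: row=5, L[5]='x', prepend. Next row=LF[5]=12
  step 18: row=12, L[12]='x', prepend. Next row=LF[12]=14
  step 19: row=14, L[14]='y', prepend. Next row=LF[14]=18
  step 20: row=18, L[18]='X', prepend. Next row=LF[18]=4
Reversed output: XyxxYYYYxxXxyyXxXyx$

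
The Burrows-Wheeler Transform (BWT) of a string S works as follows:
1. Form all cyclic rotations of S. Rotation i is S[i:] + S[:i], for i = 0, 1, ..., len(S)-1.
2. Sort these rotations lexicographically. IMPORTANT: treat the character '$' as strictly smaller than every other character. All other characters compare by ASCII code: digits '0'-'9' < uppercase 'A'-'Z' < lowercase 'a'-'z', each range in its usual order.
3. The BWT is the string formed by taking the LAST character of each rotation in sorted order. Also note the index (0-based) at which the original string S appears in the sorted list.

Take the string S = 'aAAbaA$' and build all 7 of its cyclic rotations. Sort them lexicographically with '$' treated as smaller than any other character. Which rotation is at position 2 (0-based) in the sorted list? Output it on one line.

Answer: AAbaA$a

Derivation:
All 7 rotations (rotation i = S[i:]+S[:i]):
  rot[0] = aAAbaA$
  rot[1] = AAbaA$a
  rot[2] = AbaA$aA
  rot[3] = baA$aAA
  rot[4] = aA$aAAb
  rot[5] = A$aAAba
  rot[6] = $aAAbaA
Sorted (with $ < everything):
  sorted[0] = $aAAbaA
  sorted[1] = A$aAAba
  sorted[2] = AAbaA$a
  sorted[3] = AbaA$aA
  sorted[4] = aA$aAAb
  sorted[5] = aAAbaA$
  sorted[6] = baA$aAA
sorted[2] = AAbaA$a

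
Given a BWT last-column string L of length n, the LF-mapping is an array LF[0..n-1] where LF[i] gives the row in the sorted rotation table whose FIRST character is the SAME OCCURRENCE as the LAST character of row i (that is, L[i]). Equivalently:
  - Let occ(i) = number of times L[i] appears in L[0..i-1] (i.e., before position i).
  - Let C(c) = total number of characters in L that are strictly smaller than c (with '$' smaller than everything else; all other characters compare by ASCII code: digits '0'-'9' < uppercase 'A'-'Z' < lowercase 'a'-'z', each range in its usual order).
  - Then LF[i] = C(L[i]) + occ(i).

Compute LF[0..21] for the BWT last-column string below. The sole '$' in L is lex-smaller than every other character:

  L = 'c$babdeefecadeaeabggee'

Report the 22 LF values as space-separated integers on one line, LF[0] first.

Char counts: '$':1, 'a':4, 'b':3, 'c':2, 'd':2, 'e':7, 'f':1, 'g':2
C (first-col start): C('$')=0, C('a')=1, C('b')=5, C('c')=8, C('d')=10, C('e')=12, C('f')=19, C('g')=20
L[0]='c': occ=0, LF[0]=C('c')+0=8+0=8
L[1]='$': occ=0, LF[1]=C('$')+0=0+0=0
L[2]='b': occ=0, LF[2]=C('b')+0=5+0=5
L[3]='a': occ=0, LF[3]=C('a')+0=1+0=1
L[4]='b': occ=1, LF[4]=C('b')+1=5+1=6
L[5]='d': occ=0, LF[5]=C('d')+0=10+0=10
L[6]='e': occ=0, LF[6]=C('e')+0=12+0=12
L[7]='e': occ=1, LF[7]=C('e')+1=12+1=13
L[8]='f': occ=0, LF[8]=C('f')+0=19+0=19
L[9]='e': occ=2, LF[9]=C('e')+2=12+2=14
L[10]='c': occ=1, LF[10]=C('c')+1=8+1=9
L[11]='a': occ=1, LF[11]=C('a')+1=1+1=2
L[12]='d': occ=1, LF[12]=C('d')+1=10+1=11
L[13]='e': occ=3, LF[13]=C('e')+3=12+3=15
L[14]='a': occ=2, LF[14]=C('a')+2=1+2=3
L[15]='e': occ=4, LF[15]=C('e')+4=12+4=16
L[16]='a': occ=3, LF[16]=C('a')+3=1+3=4
L[17]='b': occ=2, LF[17]=C('b')+2=5+2=7
L[18]='g': occ=0, LF[18]=C('g')+0=20+0=20
L[19]='g': occ=1, LF[19]=C('g')+1=20+1=21
L[20]='e': occ=5, LF[20]=C('e')+5=12+5=17
L[21]='e': occ=6, LF[21]=C('e')+6=12+6=18

Answer: 8 0 5 1 6 10 12 13 19 14 9 2 11 15 3 16 4 7 20 21 17 18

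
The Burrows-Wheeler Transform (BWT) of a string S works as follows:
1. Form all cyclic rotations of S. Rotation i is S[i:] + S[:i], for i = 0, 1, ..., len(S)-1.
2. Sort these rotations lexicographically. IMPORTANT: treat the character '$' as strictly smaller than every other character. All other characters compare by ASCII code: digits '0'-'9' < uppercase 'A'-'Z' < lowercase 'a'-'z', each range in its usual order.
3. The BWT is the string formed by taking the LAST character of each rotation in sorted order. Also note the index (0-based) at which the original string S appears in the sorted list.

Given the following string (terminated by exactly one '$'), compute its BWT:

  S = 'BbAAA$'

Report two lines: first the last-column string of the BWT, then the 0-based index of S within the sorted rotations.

All 6 rotations (rotation i = S[i:]+S[:i]):
  rot[0] = BbAAA$
  rot[1] = bAAA$B
  rot[2] = AAA$Bb
  rot[3] = AA$BbA
  rot[4] = A$BbAA
  rot[5] = $BbAAA
Sorted (with $ < everything):
  sorted[0] = $BbAAA  (last char: 'A')
  sorted[1] = A$BbAA  (last char: 'A')
  sorted[2] = AA$BbA  (last char: 'A')
  sorted[3] = AAA$Bb  (last char: 'b')
  sorted[4] = BbAAA$  (last char: '$')
  sorted[5] = bAAA$B  (last char: 'B')
Last column: AAAb$B
Original string S is at sorted index 4

Answer: AAAb$B
4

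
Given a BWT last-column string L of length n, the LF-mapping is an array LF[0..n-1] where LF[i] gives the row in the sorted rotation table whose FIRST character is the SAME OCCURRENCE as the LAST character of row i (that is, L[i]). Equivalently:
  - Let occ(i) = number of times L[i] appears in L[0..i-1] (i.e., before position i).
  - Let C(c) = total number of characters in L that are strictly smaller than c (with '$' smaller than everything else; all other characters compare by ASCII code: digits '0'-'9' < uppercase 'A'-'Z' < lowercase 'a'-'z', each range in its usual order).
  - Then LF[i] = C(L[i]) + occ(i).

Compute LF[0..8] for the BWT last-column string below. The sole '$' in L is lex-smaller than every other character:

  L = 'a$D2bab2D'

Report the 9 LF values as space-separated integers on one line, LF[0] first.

Char counts: '$':1, '2':2, 'D':2, 'a':2, 'b':2
C (first-col start): C('$')=0, C('2')=1, C('D')=3, C('a')=5, C('b')=7
L[0]='a': occ=0, LF[0]=C('a')+0=5+0=5
L[1]='$': occ=0, LF[1]=C('$')+0=0+0=0
L[2]='D': occ=0, LF[2]=C('D')+0=3+0=3
L[3]='2': occ=0, LF[3]=C('2')+0=1+0=1
L[4]='b': occ=0, LF[4]=C('b')+0=7+0=7
L[5]='a': occ=1, LF[5]=C('a')+1=5+1=6
L[6]='b': occ=1, LF[6]=C('b')+1=7+1=8
L[7]='2': occ=1, LF[7]=C('2')+1=1+1=2
L[8]='D': occ=1, LF[8]=C('D')+1=3+1=4

Answer: 5 0 3 1 7 6 8 2 4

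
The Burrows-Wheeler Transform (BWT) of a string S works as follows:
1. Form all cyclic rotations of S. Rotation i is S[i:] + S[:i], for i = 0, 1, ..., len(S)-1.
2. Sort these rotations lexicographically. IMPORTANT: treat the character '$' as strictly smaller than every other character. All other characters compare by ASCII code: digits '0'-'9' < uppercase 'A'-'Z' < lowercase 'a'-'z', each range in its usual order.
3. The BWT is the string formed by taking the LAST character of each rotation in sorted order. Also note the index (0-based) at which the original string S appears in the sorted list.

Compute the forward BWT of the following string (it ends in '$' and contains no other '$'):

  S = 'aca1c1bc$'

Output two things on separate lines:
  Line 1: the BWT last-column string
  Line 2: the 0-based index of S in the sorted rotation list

Answer: ccac$1b1a
4

Derivation:
All 9 rotations (rotation i = S[i:]+S[:i]):
  rot[0] = aca1c1bc$
  rot[1] = ca1c1bc$a
  rot[2] = a1c1bc$ac
  rot[3] = 1c1bc$aca
  rot[4] = c1bc$aca1
  rot[5] = 1bc$aca1c
  rot[6] = bc$aca1c1
  rot[7] = c$aca1c1b
  rot[8] = $aca1c1bc
Sorted (with $ < everything):
  sorted[0] = $aca1c1bc  (last char: 'c')
  sorted[1] = 1bc$aca1c  (last char: 'c')
  sorted[2] = 1c1bc$aca  (last char: 'a')
  sorted[3] = a1c1bc$ac  (last char: 'c')
  sorted[4] = aca1c1bc$  (last char: '$')
  sorted[5] = bc$aca1c1  (last char: '1')
  sorted[6] = c$aca1c1b  (last char: 'b')
  sorted[7] = c1bc$aca1  (last char: '1')
  sorted[8] = ca1c1bc$a  (last char: 'a')
Last column: ccac$1b1a
Original string S is at sorted index 4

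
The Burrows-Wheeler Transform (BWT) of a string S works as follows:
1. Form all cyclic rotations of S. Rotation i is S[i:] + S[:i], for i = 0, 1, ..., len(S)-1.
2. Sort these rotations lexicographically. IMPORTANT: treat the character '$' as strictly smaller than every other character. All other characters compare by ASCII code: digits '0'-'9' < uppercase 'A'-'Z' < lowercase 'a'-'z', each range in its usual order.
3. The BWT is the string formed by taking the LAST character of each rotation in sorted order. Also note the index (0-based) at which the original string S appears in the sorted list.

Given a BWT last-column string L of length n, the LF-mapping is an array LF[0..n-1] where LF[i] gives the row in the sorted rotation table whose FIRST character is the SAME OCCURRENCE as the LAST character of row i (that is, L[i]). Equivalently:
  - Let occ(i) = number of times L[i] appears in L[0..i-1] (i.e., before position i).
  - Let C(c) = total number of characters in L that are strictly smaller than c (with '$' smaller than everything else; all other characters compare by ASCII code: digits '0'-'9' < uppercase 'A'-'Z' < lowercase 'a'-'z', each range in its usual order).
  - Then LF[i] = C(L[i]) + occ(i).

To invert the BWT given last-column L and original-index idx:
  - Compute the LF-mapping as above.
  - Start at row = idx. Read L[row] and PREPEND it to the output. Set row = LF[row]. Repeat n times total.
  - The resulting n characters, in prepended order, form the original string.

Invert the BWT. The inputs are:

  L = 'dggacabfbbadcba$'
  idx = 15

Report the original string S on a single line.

Answer: gabbbfbcagaacdd$

Derivation:
LF mapping: 11 14 15 1 9 2 5 13 6 7 3 12 10 8 4 0
Walk LF starting at row 15, prepending L[row]:
  step 1: row=15, L[15]='$', prepend. Next row=LF[15]=0
  step 2: row=0, L[0]='d', prepend. Next row=LF[0]=11
  step 3: row=11, L[11]='d', prepend. Next row=LF[11]=12
  step 4: row=12, L[12]='c', prepend. Next row=LF[12]=10
  step 5: row=10, L[10]='a', prepend. Next row=LF[10]=3
  step 6: row=3, L[3]='a', prepend. Next row=LF[3]=1
  step 7: row=1, L[1]='g', prepend. Next row=LF[1]=14
  step 8: row=14, L[14]='a', prepend. Next row=LF[14]=4
  step 9: row=4, L[4]='c', prepend. Next row=LF[4]=9
  step 10: row=9, L[9]='b', prepend. Next row=LF[9]=7
  step 11: row=7, L[7]='f', prepend. Next row=LF[7]=13
  step 12: row=13, L[13]='b', prepend. Next row=LF[13]=8
  step 13: row=8, L[8]='b', prepend. Next row=LF[8]=6
  step 14: row=6, L[6]='b', prepend. Next row=LF[6]=5
  step 15: row=5, L[5]='a', prepend. Next row=LF[5]=2
  step 16: row=2, L[2]='g', prepend. Next row=LF[2]=15
Reversed output: gabbbfbcagaacdd$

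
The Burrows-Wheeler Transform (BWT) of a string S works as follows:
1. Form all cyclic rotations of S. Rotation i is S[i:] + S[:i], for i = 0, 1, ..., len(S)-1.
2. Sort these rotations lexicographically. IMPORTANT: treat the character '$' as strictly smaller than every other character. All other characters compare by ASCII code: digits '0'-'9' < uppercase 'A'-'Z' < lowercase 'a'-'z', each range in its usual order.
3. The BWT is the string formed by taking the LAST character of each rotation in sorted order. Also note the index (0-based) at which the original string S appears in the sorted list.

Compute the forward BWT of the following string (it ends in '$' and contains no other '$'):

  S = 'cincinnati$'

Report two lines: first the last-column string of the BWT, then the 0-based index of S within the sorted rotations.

Answer: in$ntccniia
2

Derivation:
All 11 rotations (rotation i = S[i:]+S[:i]):
  rot[0] = cincinnati$
  rot[1] = incinnati$c
  rot[2] = ncinnati$ci
  rot[3] = cinnati$cin
  rot[4] = innati$cinc
  rot[5] = nnati$cinci
  rot[6] = nati$cincin
  rot[7] = ati$cincinn
  rot[8] = ti$cincinna
  rot[9] = i$cincinnat
  rot[10] = $cincinnati
Sorted (with $ < everything):
  sorted[0] = $cincinnati  (last char: 'i')
  sorted[1] = ati$cincinn  (last char: 'n')
  sorted[2] = cincinnati$  (last char: '$')
  sorted[3] = cinnati$cin  (last char: 'n')
  sorted[4] = i$cincinnat  (last char: 't')
  sorted[5] = incinnati$c  (last char: 'c')
  sorted[6] = innati$cinc  (last char: 'c')
  sorted[7] = nati$cincin  (last char: 'n')
  sorted[8] = ncinnati$ci  (last char: 'i')
  sorted[9] = nnati$cinci  (last char: 'i')
  sorted[10] = ti$cincinna  (last char: 'a')
Last column: in$ntccniia
Original string S is at sorted index 2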